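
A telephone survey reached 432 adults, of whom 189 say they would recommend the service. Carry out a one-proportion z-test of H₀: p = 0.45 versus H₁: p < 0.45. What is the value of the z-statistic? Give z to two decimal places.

With x = 189 successes in n = 432, p̂ = 0.43750.
Under H₀, SE = √(p₀(1−p₀)/n) = √(0.45·0.55/432) = √0.000572917 = 0.023936.
z = (0.43750 − 0.45)/0.023936 = -0.01250/0.023936 = -0.52.

z = -0.52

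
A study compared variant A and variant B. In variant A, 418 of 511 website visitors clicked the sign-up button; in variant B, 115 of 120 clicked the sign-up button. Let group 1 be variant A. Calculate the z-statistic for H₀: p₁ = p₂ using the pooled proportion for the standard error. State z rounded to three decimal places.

z = -3.819

p̂₁ = 418/511 = 0.81800, p̂₂ = 115/120 = 0.95833.
Pooling: p̂ = 533/631 = 0.84469.
SE = √[p̂(1−p̂)(1/n₁+1/n₂)] = √[0.84469·0.15531·(1/511+1/120)] ≈ 0.036742.
z = -0.14033/0.036742 = -3.819.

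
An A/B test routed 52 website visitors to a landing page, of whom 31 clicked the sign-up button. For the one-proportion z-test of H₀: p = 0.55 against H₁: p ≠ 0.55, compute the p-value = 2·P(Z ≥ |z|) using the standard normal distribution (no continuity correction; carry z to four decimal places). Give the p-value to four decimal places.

With x = 31 successes in n = 52, p̂ = 0.59615.
Under H₀, SE = √(p₀(1−p₀)/n) = √(0.55·0.45/52) = √0.004759615 = 0.068990.
z = (p̂ − p₀)/SE = (31/52 − 0.55)/0.068990 ≈ 0.6690.
p-value = 2·P(Z ≥ |z|) with z = 0.6690 → 0.5035.

p-value = 0.5035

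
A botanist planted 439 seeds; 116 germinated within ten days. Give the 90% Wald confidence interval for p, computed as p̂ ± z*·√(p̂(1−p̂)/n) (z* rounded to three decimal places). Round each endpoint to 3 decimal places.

With x = 116 successes in n = 439, p̂ = 0.26424.
Standard error of p̂: √(0.194416/439) = √0.000442861 = 0.021044.
z* = 1.645 at the 90% level.
Margin of error: 1.645 × 0.021044 = 0.03462.
Interval: 0.26424 ± 0.03462 → (0.230, 0.299).

(0.230, 0.299)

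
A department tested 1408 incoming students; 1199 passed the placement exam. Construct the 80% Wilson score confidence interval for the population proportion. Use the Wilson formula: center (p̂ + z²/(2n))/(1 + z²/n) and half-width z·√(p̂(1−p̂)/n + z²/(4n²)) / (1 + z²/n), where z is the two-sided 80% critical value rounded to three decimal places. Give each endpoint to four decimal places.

(0.8390, 0.8633)

p̂ = 1199/1408 = 0.85156; z = 1.282, so z² = 1.643524.
1 + z²/n = 1.001167.
Adjusted center: (0.85156 + z²/(2n))/1.001167 = 0.85115.
Radicand: p̂(1−p̂)/n + z²/(4n²) = 0.000089775 + 0.000000207 = 0.000089982.
Half-width = 1.282·√0.000089982/1.001167 = 0.01215.
Interval: 0.85115 ± 0.01215 → (0.8390, 0.8633).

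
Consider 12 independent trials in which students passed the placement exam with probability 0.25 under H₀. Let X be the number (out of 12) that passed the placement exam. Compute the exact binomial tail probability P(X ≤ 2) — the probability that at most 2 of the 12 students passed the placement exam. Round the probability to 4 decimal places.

X ~ Binomial(n=12, p=0.25).
P(X ≤ 2) = C(12,0)·0.25^0·0.75^12 + C(12,1)·0.25^1·0.75^11 + C(12,2)·0.25^2·0.75^10.
= 0.031676 + 0.126705 + 0.232293 = 0.3907.

P = 0.3907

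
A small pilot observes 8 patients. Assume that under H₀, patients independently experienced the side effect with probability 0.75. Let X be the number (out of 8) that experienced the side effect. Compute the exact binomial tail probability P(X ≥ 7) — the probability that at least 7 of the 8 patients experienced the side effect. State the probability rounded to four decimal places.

P = 0.3671

X is binomial with n = 8 and p = 0.75.
P(X ≥ 7) = C(8,7)·0.75^7·0.25^1 + C(8,8)·0.75^8·0.25^0.
= 0.266968 + 0.100113 = 0.3671.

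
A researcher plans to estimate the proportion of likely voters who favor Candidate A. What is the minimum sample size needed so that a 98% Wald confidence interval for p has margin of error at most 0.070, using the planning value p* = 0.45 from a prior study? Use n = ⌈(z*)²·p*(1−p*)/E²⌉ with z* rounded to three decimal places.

n = 274

z* = 2.326 at the 98% level.
p*(1−p*) = 0.2475.
Required n before rounding: 5.410276 × 0.2475 / 0.070² = 273.274.
⌈273.274⌉ = 274.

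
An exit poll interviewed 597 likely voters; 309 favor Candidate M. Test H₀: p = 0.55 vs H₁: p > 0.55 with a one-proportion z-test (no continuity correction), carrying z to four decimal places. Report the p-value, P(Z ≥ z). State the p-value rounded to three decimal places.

p̂ = 309/597 = 0.51759.
Under H₀, SE = √(p₀(1−p₀)/n) = √(0.55·0.45/597) = √0.000414573 = 0.020361.
Test statistic (full precision, shown to 4 dp): z = (309/597 − 0.55)/SE₀ ≈ -1.5919.
From the standard normal, P(Z ≥ z) = 0.944.

p-value = 0.944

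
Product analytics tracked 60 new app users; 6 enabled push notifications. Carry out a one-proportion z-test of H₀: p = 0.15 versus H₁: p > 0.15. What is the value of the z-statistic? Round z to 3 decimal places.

z = -1.085

With x = 6 successes in n = 60, p̂ = 0.10000.
Null standard error: √(0.15·0.85/60) = √0.002125000 = 0.046098.
z = (p̂ − p₀)/SE = (0.10000 − 0.15)/0.046098 = -1.085.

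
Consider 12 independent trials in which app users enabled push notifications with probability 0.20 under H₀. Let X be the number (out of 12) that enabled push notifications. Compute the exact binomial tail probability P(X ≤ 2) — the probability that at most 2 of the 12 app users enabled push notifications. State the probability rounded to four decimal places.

P = 0.5583

X ~ Binomial(n=12, p=0.20).
P(X ≤ 2) = C(12,0)·0.20^0·0.80^12 + C(12,1)·0.20^1·0.80^11 + C(12,2)·0.20^2·0.80^10.
= 0.068719 + 0.206158 + 0.283468 = 0.5583.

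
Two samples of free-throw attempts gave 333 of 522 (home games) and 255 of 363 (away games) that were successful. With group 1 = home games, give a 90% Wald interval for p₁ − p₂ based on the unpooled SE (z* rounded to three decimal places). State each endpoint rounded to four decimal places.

p̂₁ = 0.63793, p̂₂ = 0.70248, so the observed difference is -0.06455.
Unpooled SE = √(p̂₁(1−p̂₁)/n₁ + p̂₂(1−p̂₂)/n₂) = √(0.000442481 + 0.000575763) = 0.031910.
For 90% confidence, z* = 1.645. Margin of error = 0.05249.
CI: -0.06455 ± 0.05249 = (-0.1170, -0.0121).

(-0.1170, -0.0121)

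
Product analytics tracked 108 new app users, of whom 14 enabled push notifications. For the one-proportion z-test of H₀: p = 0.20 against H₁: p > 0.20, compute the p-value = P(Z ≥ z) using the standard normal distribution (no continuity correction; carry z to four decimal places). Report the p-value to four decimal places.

With x = 14 successes in n = 108, p̂ = 0.12963.
Null standard error: √(0.20·0.80/108) = √0.001481481 = 0.038490.
Test statistic (full precision, shown to 4 dp): z = (14/108 − 0.20)/SE₀ ≈ -1.8283.
From the standard normal, P(Z ≥ z) = 0.9662.

p-value = 0.9662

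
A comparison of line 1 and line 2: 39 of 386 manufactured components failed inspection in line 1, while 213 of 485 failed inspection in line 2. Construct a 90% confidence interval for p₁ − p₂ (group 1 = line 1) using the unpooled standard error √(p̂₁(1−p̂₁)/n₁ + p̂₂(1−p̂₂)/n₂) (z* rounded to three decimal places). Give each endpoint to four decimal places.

p̂₁ = 0.10104, p̂₂ = 0.43918, so the observed difference is -0.33814.
SE = √(0.000235306 + 0.000507836) = √0.000743142 = 0.027261.
The 90% critical value is z* = 1.645. Margin = 1.645·0.027261 = 0.04484.
CI: -0.33814 ± 0.04484 = (-0.3830, -0.2933).

(-0.3830, -0.2933)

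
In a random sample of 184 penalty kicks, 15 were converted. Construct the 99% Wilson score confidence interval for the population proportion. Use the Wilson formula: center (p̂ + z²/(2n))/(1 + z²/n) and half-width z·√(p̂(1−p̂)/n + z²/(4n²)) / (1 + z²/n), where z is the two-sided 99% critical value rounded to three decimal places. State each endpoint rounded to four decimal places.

(0.0430, 0.1492)

p̂ = 15/184 = 0.08152; z = 2.576, so z² = 6.635776.
Denominator 1 + z²/n = 1 + 6.635776/184 = 1.036064.
Center = (0.08152 + 0.018032)/1.036064 = 0.09609.
Radicand: p̂(1−p̂)/n + z²/(4n²) = 0.000406934 + 0.000049000 = 0.000455934.
Half-width = z·√(radicand)/denom = 2.576·0.021353/1.036064 = 0.05309.
CI: 0.09609 ± 0.05309 = (0.0430, 0.1492).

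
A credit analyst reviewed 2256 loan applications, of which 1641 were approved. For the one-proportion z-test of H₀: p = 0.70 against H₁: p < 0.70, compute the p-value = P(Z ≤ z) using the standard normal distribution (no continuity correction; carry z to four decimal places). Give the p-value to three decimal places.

p-value = 0.998

With x = 1641 successes in n = 2256, p̂ = 0.72739.
Null standard error: √(0.70·0.30/2256) = √0.000093085 = 0.009648.
z = (p̂ − p₀)/SE = (1641/2256 − 0.70)/0.009648 ≈ 2.8393.
p-value = P(Z ≤ z) with z = 2.8393 → 0.998.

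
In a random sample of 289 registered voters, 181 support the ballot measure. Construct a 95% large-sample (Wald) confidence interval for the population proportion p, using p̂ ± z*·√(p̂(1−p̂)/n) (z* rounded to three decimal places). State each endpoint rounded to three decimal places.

The sample proportion is 181/289 = 0.62630.
SE(p̂) = √(0.62630·0.37370/289) = 0.028458.
z* = 1.960 at the 95% level.
Margin = 1.960·0.028458 = 0.05578.
Interval: 0.62630 ± 0.05578 → (0.571, 0.682).

(0.571, 0.682)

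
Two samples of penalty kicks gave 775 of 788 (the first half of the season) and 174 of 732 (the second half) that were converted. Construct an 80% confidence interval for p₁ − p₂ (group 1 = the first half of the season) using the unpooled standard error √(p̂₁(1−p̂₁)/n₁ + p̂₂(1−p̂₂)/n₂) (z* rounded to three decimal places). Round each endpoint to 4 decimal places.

p̂₁ = 775/788 = 0.98350, p̂₂ = 174/732 = 0.23770; p̂₁ − p̂₂ = 0.74580.
Unpooled SE = √(p̂₁(1−p̂₁)/n₁ + p̂₂(1−p̂₂)/n₂) = √(0.000020590 + 0.000247543) = 0.016375.
For 80% confidence, z* = 1.282. Margin of error = 0.02099.
Interval: 0.74580 ± 0.02099 → (0.7248, 0.7668).

(0.7248, 0.7668)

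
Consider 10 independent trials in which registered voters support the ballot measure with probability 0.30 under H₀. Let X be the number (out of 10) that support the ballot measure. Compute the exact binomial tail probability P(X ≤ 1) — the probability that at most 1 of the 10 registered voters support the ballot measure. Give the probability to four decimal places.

X is binomial with n = 10 and p = 0.30.
P(X ≤ 1) = C(10,0)·0.30^0·0.70^10 + C(10,1)·0.30^1·0.70^9.
= 0.028248 + 0.121061 = 0.1493.

P = 0.1493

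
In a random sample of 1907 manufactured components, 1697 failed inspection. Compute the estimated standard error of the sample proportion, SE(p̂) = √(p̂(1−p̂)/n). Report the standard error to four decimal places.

p̂ = 1697/1907 = 0.88988.
p̂(1−p̂) = 0.88988·0.11012 = 0.097994.
Dividing by n and taking the root: √0.000051386 = 0.0072.

SE = 0.0072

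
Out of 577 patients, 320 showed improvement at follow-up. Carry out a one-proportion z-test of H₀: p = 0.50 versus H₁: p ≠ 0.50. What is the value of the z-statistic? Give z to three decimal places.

z = 2.623

p̂ = 320/577 = 0.55459.
SE₀ = √(0.50·0.50/577) = 0.020815.
z = (p̂ − p₀)/SE = (0.55459 − 0.50)/0.020815 = 2.623.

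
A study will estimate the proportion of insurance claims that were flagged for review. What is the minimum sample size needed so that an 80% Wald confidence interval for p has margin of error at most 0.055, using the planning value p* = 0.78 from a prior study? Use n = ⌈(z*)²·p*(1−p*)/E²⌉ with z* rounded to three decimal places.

The 80% critical value is z* = 1.282.
p*(1−p*) = 0.1716.
Required n before rounding: 1.643524 × 0.1716 / 0.055² = 93.233.
⌈93.233⌉ = 94.

n = 94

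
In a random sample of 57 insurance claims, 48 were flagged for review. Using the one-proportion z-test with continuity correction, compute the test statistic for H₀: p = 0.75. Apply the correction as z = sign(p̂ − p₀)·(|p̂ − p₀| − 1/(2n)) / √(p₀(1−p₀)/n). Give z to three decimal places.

With x = 48 successes in n = 57, p̂ = 0.84211. p̂ − p₀ = 0.092105.
1/(2n) = 0.008772.
Corrected numerator: |0.092105| − 0.008772 = 0.083333.
Null standard error: √(0.75·0.25/57) = √0.003289474 = 0.057354.
z = +0.083333/0.057354 = 1.453.

z = 1.453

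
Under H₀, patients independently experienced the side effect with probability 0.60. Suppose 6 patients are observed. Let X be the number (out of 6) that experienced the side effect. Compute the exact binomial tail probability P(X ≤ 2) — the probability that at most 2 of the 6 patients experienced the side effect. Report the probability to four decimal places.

P = 0.1792

X is binomial with n = 6 and p = 0.60.
P(X ≤ 2) = C(6,0)·0.60^0·0.40^6 + C(6,1)·0.60^1·0.40^5 + C(6,2)·0.60^2·0.40^4.
= 0.004096 + 0.036864 + 0.138240 = 0.1792.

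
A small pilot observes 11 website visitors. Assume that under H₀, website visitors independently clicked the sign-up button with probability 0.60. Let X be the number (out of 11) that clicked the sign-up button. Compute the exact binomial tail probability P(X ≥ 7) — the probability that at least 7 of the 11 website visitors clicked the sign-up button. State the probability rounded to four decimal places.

P = 0.5328

X ~ Binomial(n=11, p=0.60).
P(X ≥ 7) = Σ_{j=7}^{11} C(11,j)·0.60^j·0.40^{11−j}.
= 0.236490 + 0.177367 + 0.088684 + 0.026605 + 0.003628 = 0.5328.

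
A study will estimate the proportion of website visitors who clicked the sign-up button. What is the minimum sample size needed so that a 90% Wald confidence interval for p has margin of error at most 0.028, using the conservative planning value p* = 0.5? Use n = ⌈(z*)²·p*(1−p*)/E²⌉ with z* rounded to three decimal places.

n = 863

The 90% critical value is z* = 1.645.
p*(1−p*) = 0.2500.
(z*)²·p*(1−p*)/E² = 2.706025·0.2500/0.000784 = 862.891.
⌈862.891⌉ = 863.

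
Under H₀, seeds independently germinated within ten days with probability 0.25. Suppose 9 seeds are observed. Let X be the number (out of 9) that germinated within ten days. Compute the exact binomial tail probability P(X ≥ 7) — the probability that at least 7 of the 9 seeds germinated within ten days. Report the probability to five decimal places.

P = 0.00134

X ~ Binomial(n=9, p=0.25).
P(X ≥ 7) = C(9,7)·0.25^7·0.75^2 + C(9,8)·0.25^8·0.75^1 + C(9,9)·0.25^9·0.75^0.
= 0.001236 + 0.000103 + 0.000004 = 0.00134.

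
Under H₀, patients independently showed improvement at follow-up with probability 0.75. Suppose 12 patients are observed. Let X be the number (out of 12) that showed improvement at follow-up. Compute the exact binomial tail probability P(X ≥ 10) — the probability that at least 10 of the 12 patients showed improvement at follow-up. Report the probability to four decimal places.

P = 0.3907

X is binomial with n = 12 and p = 0.75.
P(X ≥ 10) = C(12,10)·0.75^10·0.25^2 + C(12,11)·0.75^11·0.25^1 + C(12,12)·0.75^12·0.25^0.
= 0.232293 + 0.126705 + 0.031676 = 0.3907.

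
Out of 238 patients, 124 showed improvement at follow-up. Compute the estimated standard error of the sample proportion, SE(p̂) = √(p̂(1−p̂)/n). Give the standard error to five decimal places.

SE = 0.03238

p̂ = 124/238 = 0.52101.
p̂(1−p̂) = 0.52101·0.47899 = 0.249559.
SE = √(0.249559/238) = √0.001048567 = 0.03238.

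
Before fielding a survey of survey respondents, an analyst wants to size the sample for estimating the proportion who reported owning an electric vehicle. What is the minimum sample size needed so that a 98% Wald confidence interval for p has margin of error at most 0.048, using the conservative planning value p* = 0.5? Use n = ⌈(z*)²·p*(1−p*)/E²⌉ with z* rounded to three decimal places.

The 98% critical value is z* = 2.326.
p*(1−p*) = 0.2500.
Required n before rounding: 5.410276 × 0.2500 / 0.048² = 587.053.
⌈587.053⌉ = 588.

n = 588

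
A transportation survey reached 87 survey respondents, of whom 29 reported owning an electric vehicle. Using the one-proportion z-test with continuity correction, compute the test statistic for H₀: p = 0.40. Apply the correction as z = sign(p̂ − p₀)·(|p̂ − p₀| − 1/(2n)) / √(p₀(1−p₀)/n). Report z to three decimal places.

z = -1.160

p̂ = 29/87 = 0.33333. p̂ − p₀ = -0.066667.
Continuity correction 1/(2n) = 1/174 = 0.005747.
Corrected numerator: |-0.066667| − 0.005747 = 0.060920.
Null standard error: √(0.40·0.60/87) = √0.002758621 = 0.052523.
z = −0.060920/0.052523 = -1.160.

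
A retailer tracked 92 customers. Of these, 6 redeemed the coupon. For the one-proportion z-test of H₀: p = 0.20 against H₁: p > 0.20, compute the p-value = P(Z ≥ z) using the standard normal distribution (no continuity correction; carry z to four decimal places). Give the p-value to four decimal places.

p-value = 0.9994

The sample proportion is 6/92 = 0.06522.
SE₀ = √(0.20·0.80/92) = 0.041703.
Test statistic (full precision, shown to 4 dp): z = (6/92 − 0.20)/SE₀ ≈ -3.2320.
From the standard normal, P(Z ≥ z) = 0.9994.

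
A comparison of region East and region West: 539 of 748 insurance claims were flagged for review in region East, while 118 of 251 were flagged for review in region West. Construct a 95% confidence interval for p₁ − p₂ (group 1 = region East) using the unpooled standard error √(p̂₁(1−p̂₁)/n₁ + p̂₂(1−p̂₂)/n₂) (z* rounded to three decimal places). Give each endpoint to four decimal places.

(0.1809, 0.3201)

p̂₁ = 0.72059, p̂₂ = 0.47012, so the observed difference is 0.25047.
SE = √(0.000269172 + 0.000992459) = √0.001261631 = 0.035519.
For 95% confidence, z* = 1.960. Margin of error = 0.06962.
CI: 0.25047 ± 0.06962 = (0.1809, 0.3201).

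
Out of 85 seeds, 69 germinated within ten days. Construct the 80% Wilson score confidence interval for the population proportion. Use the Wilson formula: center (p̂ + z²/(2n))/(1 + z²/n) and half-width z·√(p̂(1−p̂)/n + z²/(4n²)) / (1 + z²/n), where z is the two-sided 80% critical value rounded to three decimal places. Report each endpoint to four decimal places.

(0.7517, 0.8600)

p̂ = 69/85 = 0.81176; z = 1.282, so z² = 1.643524.
Denominator 1 + z²/n = 1 + 1.643524/85 = 1.019336.
Center = (0.81176 + 0.009668)/1.019336 = 0.80585.
Radicand: p̂(1−p̂)/n + z²/(4n²) = 0.001797680 + 0.000056869 = 0.001854549.
Half-width = 1.282·√0.001854549/1.019336 = 0.05416.
Interval: 0.80585 ± 0.05416 → (0.7517, 0.8600).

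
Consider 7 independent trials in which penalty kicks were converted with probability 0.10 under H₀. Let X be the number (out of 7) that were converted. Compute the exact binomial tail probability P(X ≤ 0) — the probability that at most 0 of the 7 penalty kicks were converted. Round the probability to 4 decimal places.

X is binomial with n = 7 and p = 0.10.
P(X ≤ 0) = C(7,0)·0.10^0·0.90^7.
= 0.478297 = 0.4783.

P = 0.4783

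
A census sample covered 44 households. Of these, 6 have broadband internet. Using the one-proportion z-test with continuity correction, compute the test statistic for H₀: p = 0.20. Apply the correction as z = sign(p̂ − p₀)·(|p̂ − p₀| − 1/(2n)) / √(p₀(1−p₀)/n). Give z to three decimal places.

With x = 6 successes in n = 44, p̂ = 0.13636. p̂ − p₀ = -0.063636.
Continuity correction 1/(2n) = 1/88 = 0.011364.
Corrected numerator: |-0.063636| − 0.011364 = 0.052272.
Null standard error: √(0.20·0.80/44) = √0.003636364 = 0.060302.
z = −0.052272/0.060302 = -0.867.

z = -0.867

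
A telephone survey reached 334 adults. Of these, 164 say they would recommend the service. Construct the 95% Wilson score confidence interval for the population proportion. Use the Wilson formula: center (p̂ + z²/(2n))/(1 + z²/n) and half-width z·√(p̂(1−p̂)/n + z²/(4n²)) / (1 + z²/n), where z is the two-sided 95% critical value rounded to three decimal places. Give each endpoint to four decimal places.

Here p̂ = 164/334 = 0.49102 and z = 1.960 (z² = 3.841600).
1 + z²/n = 1.011502.
Center = (0.49102 + 0.005751)/1.011502 = 0.49112.
Radicand: p̂(1−p̂)/n + z²/(4n²) = 0.000748261 + 0.000008609 = 0.000756870.
Half-width = z·√(radicand)/denom = 1.960·0.027511/1.011502 = 0.05331.
CI: 0.49112 ± 0.05331 = (0.4378, 0.5444).

(0.4378, 0.5444)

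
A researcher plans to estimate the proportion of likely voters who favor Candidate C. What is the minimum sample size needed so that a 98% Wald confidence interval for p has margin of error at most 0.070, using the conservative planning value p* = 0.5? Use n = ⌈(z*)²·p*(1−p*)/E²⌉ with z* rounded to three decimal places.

n = 277

The 98% critical value is z* = 2.326.
p*(1−p*) = 0.50·0.50 = 0.2500.
(z*)²·p*(1−p*)/E² = 5.410276·0.2500/0.004900 = 276.034.
Rounding up, n = 277.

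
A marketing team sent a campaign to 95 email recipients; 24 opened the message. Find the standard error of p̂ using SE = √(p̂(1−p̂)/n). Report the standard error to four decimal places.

With x = 24 successes in n = 95, p̂ = 0.25263.
p̂(1−p̂) = 0.188808.
Dividing by n and taking the root: √0.001987453 = 0.0446.

SE = 0.0446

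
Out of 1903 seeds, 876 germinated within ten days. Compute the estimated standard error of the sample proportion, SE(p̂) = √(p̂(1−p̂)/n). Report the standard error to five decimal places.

p̂ = 876/1903 = 0.46033.
p̂(1−p̂) = 0.248426.
SE = √(0.248426/1903) = 0.01143.

SE = 0.01143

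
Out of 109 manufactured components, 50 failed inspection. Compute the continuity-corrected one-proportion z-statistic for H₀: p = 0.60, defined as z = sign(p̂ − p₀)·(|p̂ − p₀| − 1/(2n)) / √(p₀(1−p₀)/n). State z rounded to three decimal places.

z = -2.913

The sample proportion is 50/109 = 0.45872. p̂ − p₀ = -0.141284.
1/(2n) = 0.004587.
Corrected numerator: |-0.141284| − 0.004587 = 0.136697.
Under H₀, SE = √(p₀(1−p₀)/n) = √(0.60·0.40/109) = √0.002201835 = 0.046924.
z = (−)0.136697/0.046924 = -2.913.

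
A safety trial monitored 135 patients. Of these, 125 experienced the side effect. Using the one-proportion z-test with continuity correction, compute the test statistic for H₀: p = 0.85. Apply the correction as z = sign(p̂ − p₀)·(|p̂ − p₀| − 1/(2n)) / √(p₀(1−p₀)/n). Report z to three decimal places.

z = 2.350

The sample proportion is 125/135 = 0.92593. p̂ − p₀ = 0.075926.
1/(2n) = 0.003704.
Corrected numerator: |0.075926| − 0.003704 = 0.072222.
Under H₀, SE = √(p₀(1−p₀)/n) = √(0.85·0.15/135) = √0.000944444 = 0.030732.
z = +0.072222/0.030732 = 2.350.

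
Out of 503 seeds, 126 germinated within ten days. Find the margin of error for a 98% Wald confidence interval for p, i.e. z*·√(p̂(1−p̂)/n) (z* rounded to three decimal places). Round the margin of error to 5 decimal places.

p̂ = 126/503 = 0.25050.
SE = √(p̂(1−p̂)/n) = √(0.187748/503) = 0.019320.
For 98% confidence, z* = 2.326.
ME = 2.326·0.019320 = 0.04494.

ME = 0.04494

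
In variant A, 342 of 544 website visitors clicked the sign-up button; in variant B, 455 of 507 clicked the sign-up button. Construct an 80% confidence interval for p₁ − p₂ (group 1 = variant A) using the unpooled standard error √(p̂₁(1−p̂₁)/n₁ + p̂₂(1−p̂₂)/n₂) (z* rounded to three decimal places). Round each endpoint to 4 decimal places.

p̂₁ = 342/544 = 0.62868, p̂₂ = 455/507 = 0.89744; p̂₁ − p̂₂ = -0.26876.
Unpooled SE = √(p̂₁(1−p̂₁)/n₁ + p̂₂(1−p̂₂)/n₂) = √(0.000429122 + 0.000181548) = 0.024712.
z* = 1.282 at the 80% level. Margin = 1.282·0.024712 = 0.03168.
So the interval runs from -0.3004 to -0.2371.

(-0.3004, -0.2371)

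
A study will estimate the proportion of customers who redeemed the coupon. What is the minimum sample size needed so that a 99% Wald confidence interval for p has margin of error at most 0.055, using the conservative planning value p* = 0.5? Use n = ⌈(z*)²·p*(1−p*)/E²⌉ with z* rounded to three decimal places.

n = 549

For 99% confidence, z* = 2.576.
p*(1−p*) = 0.50·0.50 = 0.2500.
(z*)²·p*(1−p*)/E² = 6.635776·0.2500/0.003025 = 548.411.
Rounding up, n = 549.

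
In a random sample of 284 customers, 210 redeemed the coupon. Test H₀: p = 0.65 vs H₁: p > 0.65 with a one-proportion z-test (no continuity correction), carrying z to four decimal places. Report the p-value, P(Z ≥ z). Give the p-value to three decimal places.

p-value = 0.001

With x = 210 successes in n = 284, p̂ = 0.73944.
Null standard error: √(0.65·0.35/284) = √0.000801056 = 0.028303.
z = (p̂ − p₀)/SE = (210/284 − 0.65)/0.028303 ≈ 3.1600.
From the standard normal, P(Z ≥ z) = 0.001.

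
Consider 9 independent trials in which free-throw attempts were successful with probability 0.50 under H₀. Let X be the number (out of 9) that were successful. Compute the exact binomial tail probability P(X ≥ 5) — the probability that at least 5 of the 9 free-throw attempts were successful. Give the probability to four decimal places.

P = 0.5000

X is binomial with n = 9 and p = 0.50.
P(X ≥ 5) = Σ_{j=5}^{9} C(9,j)·0.50^j·0.50^{9−j}.
= 0.246094 + 0.164062 + 0.070312 + 0.017578 + 0.001953 = 0.5000.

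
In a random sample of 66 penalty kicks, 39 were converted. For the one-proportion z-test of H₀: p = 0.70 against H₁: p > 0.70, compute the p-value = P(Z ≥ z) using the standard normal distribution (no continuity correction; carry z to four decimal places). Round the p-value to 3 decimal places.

The sample proportion is 39/66 = 0.59091.
Under H₀, SE = √(p₀(1−p₀)/n) = √(0.70·0.30/66) = √0.003181818 = 0.056408.
z = (p̂ − p₀)/SE = (39/66 − 0.70)/0.056408 ≈ -1.9340.
From the standard normal, P(Z ≥ z) = 0.973.

p-value = 0.973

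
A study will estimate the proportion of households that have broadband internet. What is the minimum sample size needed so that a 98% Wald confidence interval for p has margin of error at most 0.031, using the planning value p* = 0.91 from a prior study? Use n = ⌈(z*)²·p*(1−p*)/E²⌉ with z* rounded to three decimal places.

z* = 2.326 at the 98% level.
p*(1−p*) = 0.0819.
(z*)²·p*(1−p*)/E² = 5.410276·0.0819/0.000961 = 461.084.
Rounding up, n = 462.

n = 462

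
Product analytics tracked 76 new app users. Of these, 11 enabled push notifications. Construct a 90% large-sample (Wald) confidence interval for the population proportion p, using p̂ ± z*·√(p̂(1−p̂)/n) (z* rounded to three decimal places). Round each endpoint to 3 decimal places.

(0.078, 0.211)

p̂ = 11/76 = 0.14474.
Standard error of p̂: √(0.123788/76) = √0.001628791 = 0.040358.
For 90% confidence, z* = 1.645.
Margin = 1.645·0.040358 = 0.06639.
So the interval runs from 0.078 to 0.211.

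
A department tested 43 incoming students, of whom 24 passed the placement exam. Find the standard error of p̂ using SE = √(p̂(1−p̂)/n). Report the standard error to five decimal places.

SE = 0.07573

Sample proportion p̂ = 24/43 = 0.55814.
p̂(1−p̂) = 0.55814·0.44186 = 0.246620.
Dividing by n and taking the root: √0.005735349 = 0.07573.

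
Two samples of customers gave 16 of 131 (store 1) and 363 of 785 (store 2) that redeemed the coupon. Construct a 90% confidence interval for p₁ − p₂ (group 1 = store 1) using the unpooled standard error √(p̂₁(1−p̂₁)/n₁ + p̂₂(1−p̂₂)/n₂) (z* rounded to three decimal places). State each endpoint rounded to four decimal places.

(-0.3957, -0.2849)

p̂₁ = 16/131 = 0.12214, p̂₂ = 363/785 = 0.46242; p̂₁ − p̂₂ = -0.34028.
Unpooled SE = √(p̂₁(1−p̂₁)/n₁ + p̂₂(1−p̂₂)/n₂) = √(0.000818472 + 0.000316672) = 0.033692.
The 90% critical value is z* = 1.645. Margin = 1.645·0.033692 = 0.05542.
Interval: -0.34028 ± 0.05542 → (-0.3957, -0.2849).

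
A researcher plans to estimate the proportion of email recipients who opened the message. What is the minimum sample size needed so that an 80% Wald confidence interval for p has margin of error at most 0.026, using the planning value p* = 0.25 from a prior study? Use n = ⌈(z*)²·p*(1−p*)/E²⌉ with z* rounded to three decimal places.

n = 456

z* = 1.282 at the 80% level.
p*(1−p*) = 0.1875.
(z*)²·p*(1−p*)/E² = 1.643524·0.1875/0.000676 = 455.859.
⌈455.859⌉ = 456.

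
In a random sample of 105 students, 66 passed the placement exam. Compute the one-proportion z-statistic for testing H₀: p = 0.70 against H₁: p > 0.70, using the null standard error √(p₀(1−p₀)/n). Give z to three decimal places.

p̂ = 66/105 = 0.62857.
Under H₀, SE = √(p₀(1−p₀)/n) = √(0.70·0.30/105) = √0.002000000 = 0.044721.
Test statistic: z = -0.07143/0.044721 = -1.597.

z = -1.597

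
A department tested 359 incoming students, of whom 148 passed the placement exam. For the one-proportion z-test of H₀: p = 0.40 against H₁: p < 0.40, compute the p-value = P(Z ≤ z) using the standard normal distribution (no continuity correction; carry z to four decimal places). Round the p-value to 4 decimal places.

p-value = 0.6823

p̂ = 148/359 = 0.41226.
Under H₀, SE = √(p₀(1−p₀)/n) = √(0.40·0.60/359) = √0.000668524 = 0.025856.
z = (p̂ − p₀)/SE = (148/359 − 0.40)/0.025856 ≈ 0.4740.
p-value = P(Z ≤ z) with z = 0.4740 → 0.6823.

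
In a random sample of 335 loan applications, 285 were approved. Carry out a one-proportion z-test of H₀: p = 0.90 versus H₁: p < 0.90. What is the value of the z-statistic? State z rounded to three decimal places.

With x = 285 successes in n = 335, p̂ = 0.85075.
SE₀ = √(0.90·0.10/335) = 0.016391.
Test statistic: z = -0.04925/0.016391 = -3.005.

z = -3.005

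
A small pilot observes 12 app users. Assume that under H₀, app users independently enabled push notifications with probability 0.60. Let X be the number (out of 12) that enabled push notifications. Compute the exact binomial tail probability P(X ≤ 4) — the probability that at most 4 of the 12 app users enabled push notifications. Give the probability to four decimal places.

X is binomial with n = 12 and p = 0.60.
P(X ≤ 4) = Σ_{j=0}^{4} C(12,j)·0.60^j·0.40^{12−j}.
= 0.000017 + 0.000302 + 0.002491 + 0.012457 + 0.042043 = 0.0573.

P = 0.0573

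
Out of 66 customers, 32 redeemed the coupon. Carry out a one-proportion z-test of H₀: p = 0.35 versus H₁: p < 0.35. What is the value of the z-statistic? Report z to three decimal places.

Sample proportion p̂ = 32/66 = 0.48485.
Null standard error: √(0.35·0.65/66) = √0.003446970 = 0.058711.
z = (0.48485 − 0.35)/0.058711 = 0.13485/0.058711 = 2.297.

z = 2.297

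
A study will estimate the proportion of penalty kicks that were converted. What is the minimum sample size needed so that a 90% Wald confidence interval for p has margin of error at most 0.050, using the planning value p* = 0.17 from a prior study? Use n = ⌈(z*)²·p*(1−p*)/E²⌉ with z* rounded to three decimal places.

n = 153

For 90% confidence, z* = 1.645.
p*(1−p*) = 0.1411.
(z*)²·p*(1−p*)/E² = 2.706025·0.1411/0.002500 = 152.728.
⌈152.728⌉ = 153.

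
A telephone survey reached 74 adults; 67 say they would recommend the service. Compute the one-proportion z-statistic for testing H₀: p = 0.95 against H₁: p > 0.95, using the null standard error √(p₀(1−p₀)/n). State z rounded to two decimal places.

p̂ = 67/74 = 0.90541.
Null standard error: √(0.95·0.05/74) = √0.000641892 = 0.025336.
Test statistic: z = -0.04459/0.025336 = -1.76.

z = -1.76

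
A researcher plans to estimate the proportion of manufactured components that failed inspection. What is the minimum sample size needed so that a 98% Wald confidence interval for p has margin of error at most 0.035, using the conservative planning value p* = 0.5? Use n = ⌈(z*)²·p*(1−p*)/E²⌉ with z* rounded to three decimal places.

n = 1105

z* = 2.326 at the 98% level.
p*(1−p*) = 0.2500.
(z*)²·p*(1−p*)/E² = 5.410276·0.2500/0.001225 = 1104.138.
Rounding up, n = 1105.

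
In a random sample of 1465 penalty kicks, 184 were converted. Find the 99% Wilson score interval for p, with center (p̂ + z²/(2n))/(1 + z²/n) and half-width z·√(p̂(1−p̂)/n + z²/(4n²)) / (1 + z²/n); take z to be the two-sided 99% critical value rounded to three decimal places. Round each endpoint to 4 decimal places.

Here p̂ = 184/1465 = 0.12560 and z = 2.576 (z² = 6.635776).
1 + z²/n = 1.004530.
Adjusted center: (0.12560 + z²/(2n))/1.004530 = 0.12729.
Radicand: p̂(1−p̂)/n + z²/(4n²) = 0.000074964 + 0.000000773 = 0.000075737.
Half-width = z·√(radicand)/denom = 2.576·0.008703/1.004530 = 0.02232.
So the interval runs from 0.1050 to 0.1496.

(0.1050, 0.1496)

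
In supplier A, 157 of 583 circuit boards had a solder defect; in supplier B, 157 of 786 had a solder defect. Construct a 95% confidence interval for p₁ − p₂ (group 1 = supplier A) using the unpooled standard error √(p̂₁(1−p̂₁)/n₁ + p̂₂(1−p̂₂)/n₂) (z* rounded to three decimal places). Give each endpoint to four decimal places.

p̂₁ = 0.26930, p̂₂ = 0.19975, so the observed difference is 0.06955.
Unpooled SE = √(p̂₁(1−p̂₁)/n₁ + p̂₂(1−p̂₂)/n₂) = √(0.000337523 + 0.000203368) = 0.023257.
z* = 1.960 at the 95% level. Margin of error = 0.04558.
Interval: 0.06955 ± 0.04558 → (0.0240, 0.1151).

(0.0240, 0.1151)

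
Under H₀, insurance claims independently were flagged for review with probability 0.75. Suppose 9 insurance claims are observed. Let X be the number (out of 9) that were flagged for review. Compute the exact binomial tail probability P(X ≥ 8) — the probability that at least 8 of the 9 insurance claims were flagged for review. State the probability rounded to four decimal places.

P = 0.3003

X ~ Binomial(n=9, p=0.75).
P(X ≥ 8) = C(9,8)·0.75^8·0.25^1 + C(9,9)·0.75^9·0.25^0.
= 0.225254 + 0.075085 = 0.3003.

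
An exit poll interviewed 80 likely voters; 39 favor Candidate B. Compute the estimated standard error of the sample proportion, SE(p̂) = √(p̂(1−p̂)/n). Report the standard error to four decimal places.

The sample proportion is 39/80 = 0.48750.
p̂(1−p̂) = 0.48750·0.51250 = 0.249844.
SE = √(0.249844/80) = 0.0559.

SE = 0.0559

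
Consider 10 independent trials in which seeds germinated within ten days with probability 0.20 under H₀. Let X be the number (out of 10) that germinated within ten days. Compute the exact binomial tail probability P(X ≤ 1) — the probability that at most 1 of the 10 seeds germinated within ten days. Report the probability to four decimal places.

X is binomial with n = 10 and p = 0.20.
P(X ≤ 1) = C(10,0)·0.20^0·0.80^10 + C(10,1)·0.20^1·0.80^9.
= 0.107374 + 0.268435 = 0.3758.

P = 0.3758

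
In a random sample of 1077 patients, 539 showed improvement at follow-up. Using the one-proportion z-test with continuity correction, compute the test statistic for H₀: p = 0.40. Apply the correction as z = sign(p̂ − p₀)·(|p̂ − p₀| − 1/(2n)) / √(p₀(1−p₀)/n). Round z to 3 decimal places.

z = 6.699

Sample proportion p̂ = 539/1077 = 0.50046. p̂ − p₀ = 0.100464.
1/(2n) = 0.000464.
Corrected numerator: |0.100464| − 0.000464 = 0.100000.
Null standard error: √(0.40·0.60/1077) = √0.000222841 = 0.014928.
z = +0.100000/0.014928 = 6.699.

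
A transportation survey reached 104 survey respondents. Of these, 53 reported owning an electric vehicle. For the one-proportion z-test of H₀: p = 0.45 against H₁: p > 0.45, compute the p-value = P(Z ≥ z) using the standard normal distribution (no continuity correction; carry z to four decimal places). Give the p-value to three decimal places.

p-value = 0.111

Sample proportion p̂ = 53/104 = 0.50962.
SE₀ = √(0.45·0.55/104) = 0.048783.
Test statistic (full precision, shown to 4 dp): z = (53/104 − 0.45)/SE₀ ≈ 1.2220.
From the standard normal, P(Z ≥ z) = 0.111.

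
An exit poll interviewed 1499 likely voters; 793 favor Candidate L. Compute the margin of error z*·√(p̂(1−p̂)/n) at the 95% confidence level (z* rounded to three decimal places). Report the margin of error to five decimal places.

With x = 793 successes in n = 1499, p̂ = 0.52902.
SE(p̂) = √(0.52902·0.47098/1499) = 0.012892.
z* = 1.960 at the 95% level.
ME = 1.960·0.012892 = 0.02527.

ME = 0.02527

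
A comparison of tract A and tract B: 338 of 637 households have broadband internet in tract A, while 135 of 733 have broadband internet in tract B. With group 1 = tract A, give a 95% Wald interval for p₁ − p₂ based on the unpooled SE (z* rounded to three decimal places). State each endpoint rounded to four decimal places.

p̂₁ = 0.53061, p̂₂ = 0.18417, so the observed difference is 0.34644.
SE = √(0.000390994 + 0.000204985) = √0.000595979 = 0.024413.
The 95% critical value is z* = 1.960. Margin = 1.960·0.024413 = 0.04785.
CI: 0.34644 ± 0.04785 = (0.2986, 0.3943).

(0.2986, 0.3943)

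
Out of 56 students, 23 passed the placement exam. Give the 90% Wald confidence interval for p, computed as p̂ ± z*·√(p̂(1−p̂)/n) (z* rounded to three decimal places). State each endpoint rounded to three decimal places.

With x = 23 successes in n = 56, p̂ = 0.41071.
SE(p̂) = √(0.41071·0.58929/56) = 0.065741.
z* = 1.645 at the 90% level.
Margin = 1.645·0.065741 = 0.10814.
CI: 0.41071 ± 0.10814 = (0.303, 0.519).

(0.303, 0.519)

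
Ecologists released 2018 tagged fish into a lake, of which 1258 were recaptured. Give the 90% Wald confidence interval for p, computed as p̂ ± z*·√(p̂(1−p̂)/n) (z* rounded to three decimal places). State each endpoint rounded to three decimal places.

p̂ = 1258/2018 = 0.62339.
SE(p̂) = √(0.62339·0.37661/2018) = 0.010786.
The 90% critical value is z* = 1.645.
Margin of error: 1.645 × 0.010786 = 0.01774.
Interval: 0.62339 ± 0.01774 → (0.606, 0.641).

(0.606, 0.641)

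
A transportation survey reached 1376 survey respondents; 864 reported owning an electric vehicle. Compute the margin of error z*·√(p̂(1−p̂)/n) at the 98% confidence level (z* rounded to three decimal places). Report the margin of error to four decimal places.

With x = 864 successes in n = 1376, p̂ = 0.62791.
SE = √(p̂(1−p̂)/n) = √(0.233640/1376) = 0.013031.
For 98% confidence, z* = 2.326.
Margin of error = z*·SE = 2.326 × 0.013031 = 0.0303.

ME = 0.0303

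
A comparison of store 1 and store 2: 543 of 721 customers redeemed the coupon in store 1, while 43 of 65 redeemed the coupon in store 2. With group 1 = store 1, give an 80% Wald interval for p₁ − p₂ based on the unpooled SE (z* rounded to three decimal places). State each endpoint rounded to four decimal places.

(0.0136, 0.1696)

p̂₁ = 543/721 = 0.75312, p̂₂ = 43/65 = 0.66154; p̂₁ − p̂₂ = 0.09158.
SE = √(0.000257878 + 0.003444697) = √0.003702575 = 0.060849.
The 80% critical value is z* = 1.282. Margin = 1.282·0.060849 = 0.07801.
CI: 0.09158 ± 0.07801 = (0.0136, 0.1696).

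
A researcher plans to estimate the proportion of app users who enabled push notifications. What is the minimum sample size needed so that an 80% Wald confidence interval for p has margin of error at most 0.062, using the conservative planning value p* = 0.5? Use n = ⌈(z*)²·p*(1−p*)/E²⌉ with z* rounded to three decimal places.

n = 107

z* = 1.282 at the 80% level.
p*(1−p*) = 0.2500.
Required n before rounding: 1.643524 × 0.2500 / 0.062² = 106.889.
⌈106.889⌉ = 107.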